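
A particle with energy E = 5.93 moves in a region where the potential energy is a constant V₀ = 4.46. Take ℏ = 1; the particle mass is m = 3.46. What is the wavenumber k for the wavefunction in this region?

With E > V₀ the solution is oscillatory, ψ ∝ e^{±ikx} with k = √(2m(E − V₀))/ℏ.
k = √(2 × 3.46 × 1.47) = 3.189.

k = 3.19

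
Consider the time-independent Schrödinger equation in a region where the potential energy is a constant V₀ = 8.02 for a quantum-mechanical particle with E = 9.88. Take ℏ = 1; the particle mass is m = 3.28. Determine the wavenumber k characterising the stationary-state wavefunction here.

k = 3.49

With E > V₀ the solution is oscillatory, ψ ∝ e^{±ikx} with k = √(2m(E − V₀))/ℏ.
k = √(2 × 3.28 × 1.86) = 3.493.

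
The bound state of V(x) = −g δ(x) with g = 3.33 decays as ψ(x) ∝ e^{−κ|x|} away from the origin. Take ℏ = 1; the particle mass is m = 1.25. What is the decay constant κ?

κ = 4.16

Integrate −(ℏ²/2m)ψ'' − gδ(x)ψ = Eψ from −ε to +ε: the ψ'' term gives ψ'(0⁺) − ψ'(0⁻) and the δ term gives −(2mg/ℏ²)ψ(0).
With ψ ∝ e^{−κ|x|} this yields −2κ = −2mg/ℏ², so κ = mg/ℏ² = 4.163.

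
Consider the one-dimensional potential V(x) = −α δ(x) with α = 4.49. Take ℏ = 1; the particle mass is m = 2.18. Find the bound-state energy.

E = -22.0

For x ≠ 0 the bound state is ψ ∝ e^{−κ|x|}; integrating the TISE across the delta gives the cusp condition 2κ = 2mα/ℏ², so κ = 9.788.
Then E = −ℏ²κ²/(2m) = −mα²/(2ℏ²) = -21.97.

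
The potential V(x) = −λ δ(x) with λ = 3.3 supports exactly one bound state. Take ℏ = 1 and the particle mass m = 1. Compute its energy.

E = -5.45

For x ≠ 0 the bound state is ψ ∝ e^{−κ|x|}; integrating the TISE across the delta gives the cusp condition 2κ = 2mλ/ℏ², so κ = 3.300.
Then E = −ℏ²κ²/(2m) = −mλ²/(2ℏ²) = -5.445.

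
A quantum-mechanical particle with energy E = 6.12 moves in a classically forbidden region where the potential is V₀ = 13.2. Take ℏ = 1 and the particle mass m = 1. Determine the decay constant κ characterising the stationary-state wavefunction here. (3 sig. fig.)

κ = 3.76

Since E < V₀ the TISE in this region is ψ'' = κ²ψ with κ = √(2m(V₀ − E))/ℏ.
κ = √(2 × 1 × 7.08) = 3.763.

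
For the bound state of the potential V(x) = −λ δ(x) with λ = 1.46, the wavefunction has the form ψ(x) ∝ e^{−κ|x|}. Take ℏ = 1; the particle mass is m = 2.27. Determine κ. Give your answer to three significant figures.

κ = 3.31

Integrating the TISE across x = 0 gives the cusp condition ψ'(0⁺) − ψ'(0⁻) = −(2mλ/ℏ²)ψ(0).
With ψ ∝ e^{−κ|x|} this yields −2κ = −2mλ/ℏ², so κ = mλ/ℏ² = 3.314.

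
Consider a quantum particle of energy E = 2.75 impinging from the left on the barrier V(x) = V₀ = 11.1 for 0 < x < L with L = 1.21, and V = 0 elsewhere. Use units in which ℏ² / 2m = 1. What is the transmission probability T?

E < V₀: inside the barrier ψ ∝ e^{±κx} with κ = √(2m(V₀ − E))/ℏ = 2.890.
κL = 3.496, sinh(κL) = 16.48.
The exact tunnelling result is T⁻¹ = 1 + V₀² sinh²(κL) / [4E(V₀ − E)] = 365.5, so T = 0.00274.

T = 0.00274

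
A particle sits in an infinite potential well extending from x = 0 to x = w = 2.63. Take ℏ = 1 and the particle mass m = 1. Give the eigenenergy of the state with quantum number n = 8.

The infinite-well eigenfunctions ψ_n = √(2/w) sin(nπx/w) vanish at both walls, giving E_n = n²π²ℏ²/(2mw²).
E_8 = 8² × π² / (2 × 1 × 2.63²) = 45.66.

E = 45.7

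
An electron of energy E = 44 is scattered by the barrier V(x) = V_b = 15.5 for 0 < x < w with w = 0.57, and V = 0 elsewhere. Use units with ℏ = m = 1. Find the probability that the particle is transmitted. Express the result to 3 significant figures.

E > V_b: inside the barrier k₂ = √(2m(E − V_b))/ℏ = 7.550, k₂w = 4.303.
T = [1 + V_b² sin²(k₂w) / (4E(E − V_b))]⁻¹ = 1/1.040 = 0.961.

T = 0.961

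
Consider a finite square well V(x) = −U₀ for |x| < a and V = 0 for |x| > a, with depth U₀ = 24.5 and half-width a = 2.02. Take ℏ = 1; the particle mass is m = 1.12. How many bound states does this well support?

Define the well-strength parameter z₀ = (a/ℏ)√(2mU₀) = 2.02 × √(2·1.12·24.5) = 14.96.
A new bound state (alternating even/odd) appears each time z₀ passes a multiple of π/2, so N = ⌊2z₀/π⌋ + 1 = ⌊9.527⌋ + 1 = 10.

N = 10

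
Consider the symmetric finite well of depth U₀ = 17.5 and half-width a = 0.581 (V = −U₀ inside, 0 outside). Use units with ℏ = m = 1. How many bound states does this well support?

Define the well-strength parameter z₀ = (a/ℏ)√(2mU₀) = 0.581 × √(2·1·17.5) = 3.437.
The even/odd transcendental equations gain one root per π/2 in z₀, giving N = 1 + ⌊2z₀/π⌋ = 1 + ⌊2.188⌋ = 3.

N = 3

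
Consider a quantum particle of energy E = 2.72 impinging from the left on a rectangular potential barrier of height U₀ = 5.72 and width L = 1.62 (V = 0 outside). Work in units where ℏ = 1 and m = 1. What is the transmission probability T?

E < U₀: inside the barrier ψ ∝ e^{±κx} with κ = √(2m(U₀ − E))/ℏ = 2.449.
κL = 3.968, sinh(κL) = 26.43.
The exact tunnelling result is T⁻¹ = 1 + U₀² sinh²(κL) / [4E(U₀ − E)] = 701.5, so T = 0.00143.

T = 0.00143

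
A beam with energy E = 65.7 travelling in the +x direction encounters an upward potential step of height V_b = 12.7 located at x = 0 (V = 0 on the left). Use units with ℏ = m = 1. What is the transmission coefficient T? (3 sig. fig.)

T = 0.997

On each side the TISE gives plane waves with k = √(2m(E − V))/ℏ: k₁ = √(2·1·65.7) = 11.46, k₂ = √(2·1·53) = 10.30.
Continuity of ψ and ψ′ at the step yields the reflection amplitude r = (k₁ − k₂)/(k₁ + k₂) = 0.05365; thus R = |r|² = 0.002878, T = 0.9971.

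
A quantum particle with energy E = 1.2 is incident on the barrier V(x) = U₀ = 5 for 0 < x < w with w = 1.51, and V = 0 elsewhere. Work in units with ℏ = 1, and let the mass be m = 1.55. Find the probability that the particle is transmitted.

T = 0.0000920

Since E < U₀ the interior solution is evanescent with decay constant κ = √(2m(U₀ − E))/ℏ = 3.432.
κw = 5.183, sinh(κw) = 89.07.
The exact tunnelling result is T⁻¹ = 1 + U₀² sinh²(κw) / [4E(U₀ − E)] = 10880, so T = 0.0000920.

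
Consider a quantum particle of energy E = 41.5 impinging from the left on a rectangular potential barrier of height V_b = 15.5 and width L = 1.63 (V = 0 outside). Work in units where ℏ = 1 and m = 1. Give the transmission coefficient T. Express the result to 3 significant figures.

T = 0.972

E > V_b: inside the barrier k₂ = √(2m(E − V_b))/ℏ = 7.211, k₂L = 11.75.
Matching at both interfaces gives T⁻¹ = 1 + V_b² sin²(k₂L) / [4E(E − V_b)] = 1.029, hence T = 0.972.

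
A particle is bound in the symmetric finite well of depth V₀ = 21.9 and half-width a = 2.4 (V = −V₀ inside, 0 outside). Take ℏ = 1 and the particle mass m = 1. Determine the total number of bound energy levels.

N = 11

The dimensionless depth is z₀ = a√(2mV₀)/ℏ = 2.4 × √(43.80) = 15.88.
The even/odd transcendental equations gain one root per π/2 in z₀, giving N = 1 + ⌊2z₀/π⌋ = 1 + ⌊10.11⌋ = 11.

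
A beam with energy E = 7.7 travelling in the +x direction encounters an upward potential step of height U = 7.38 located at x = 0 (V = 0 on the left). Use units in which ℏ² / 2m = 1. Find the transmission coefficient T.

T = 0.563

On each side the TISE gives plane waves with k = √(2m(E − V))/ℏ: k₁ = √(2·½·7.7) = 2.775, k₂ = √(2·½·0.32) = 0.5657.
Continuity of ψ and ψ′ at the step yields the reflection amplitude r = (k₁ − k₂)/(k₁ + k₂) = 0.6613; thus R = |r|² = 0.4373, T = 0.5627.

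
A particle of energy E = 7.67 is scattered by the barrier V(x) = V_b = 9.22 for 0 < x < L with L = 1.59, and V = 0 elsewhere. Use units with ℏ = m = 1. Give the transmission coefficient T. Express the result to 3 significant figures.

Since E < V_b the interior solution is evanescent with decay constant κ = √(2m(V_b − E))/ℏ = 1.761.
κL = 2.799, sinh(κL) = 8.188.
Matching ψ, ψ′ at both faces gives T = [1 + V_b² sinh²(κL) / (4E(V_b − E))]⁻¹ = 1/120.8 = 0.00828.

T = 0.00828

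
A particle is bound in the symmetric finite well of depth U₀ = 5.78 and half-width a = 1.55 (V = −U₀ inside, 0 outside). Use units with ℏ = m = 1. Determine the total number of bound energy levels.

The dimensionless depth is z₀ = a√(2mU₀)/ℏ = 1.55 × √(11.56) = 5.270.
The even/odd transcendental equations gain one root per π/2 in z₀, giving N = 1 + ⌊2z₀/π⌋ = 1 + ⌊3.355⌋ = 4.

N = 4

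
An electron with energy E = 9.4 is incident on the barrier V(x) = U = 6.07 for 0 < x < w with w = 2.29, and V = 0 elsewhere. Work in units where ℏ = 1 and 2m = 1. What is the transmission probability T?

E > U: inside the barrier k₂ = √(2m(E − U))/ℏ = 1.825, k₂w = 4.179.
T = [1 + U² sin²(k₂w) / (4E(E − U))]⁻¹ = 1/1.218 = 0.821.

T = 0.821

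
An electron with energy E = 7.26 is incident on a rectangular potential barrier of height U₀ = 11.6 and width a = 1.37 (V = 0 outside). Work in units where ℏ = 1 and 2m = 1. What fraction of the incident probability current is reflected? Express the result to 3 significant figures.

Since E < U₀ the interior solution is evanescent with decay constant κ = √(2m(U₀ − E))/ℏ = 2.083.
κa = 2.854, sinh(κa) = 8.650.
The exact tunnelling result is T⁻¹ = 1 + U₀² sinh²(κa) / [4E(U₀ − E)] = 80.89, so T = 0.0124.
R = 1 − T = 0.988.

R = 0.988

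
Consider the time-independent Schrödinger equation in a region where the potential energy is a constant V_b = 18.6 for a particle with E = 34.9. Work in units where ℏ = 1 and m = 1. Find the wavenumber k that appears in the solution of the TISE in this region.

With E > V_b the solution is oscillatory, ψ ∝ e^{±ikx} with k = √(2m(E − V_b))/ℏ.
k = √(2 × 1 × 16.3) = 5.710.

k = 5.71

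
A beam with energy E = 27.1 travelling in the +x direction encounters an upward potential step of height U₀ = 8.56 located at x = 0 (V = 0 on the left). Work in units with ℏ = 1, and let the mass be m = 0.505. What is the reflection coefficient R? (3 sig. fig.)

The wavenumbers are k₁ = √(2mE)/ℏ = 5.232 on the left and k₂ = √(2m(E − U₀))/ℏ = 4.327 on the right.
Matching ψ and ψ′ at x = 0 gives r = (k₁ − k₂)/(k₁ + k₂), so R = r² = 0.008952 and T = 1 − R = 0.9910.

R = 0.00895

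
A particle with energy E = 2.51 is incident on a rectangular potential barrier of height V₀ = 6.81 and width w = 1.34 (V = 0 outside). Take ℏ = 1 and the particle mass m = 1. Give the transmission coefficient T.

E < V₀: inside the barrier ψ ∝ e^{±κx} with κ = √(2m(V₀ − E))/ℏ = 2.933.
κw = 3.930, sinh(κw) = 25.43.
The exact tunnelling result is T⁻¹ = 1 + V₀² sinh²(κw) / [4E(V₀ − E)] = 695.9, so T = 0.00144.

T = 0.00144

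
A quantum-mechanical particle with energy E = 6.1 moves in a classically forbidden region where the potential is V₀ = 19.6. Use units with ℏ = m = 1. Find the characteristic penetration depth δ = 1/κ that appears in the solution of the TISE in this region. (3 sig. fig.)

δ = 0.192

Since E < V₀ the TISE in this region is ψ'' = κ²ψ with κ = √(2m(V₀ − E))/ℏ.
κ = √(2 × 1 × 13.5) = 5.196. The penetration depth is δ = 1/κ = 0.192.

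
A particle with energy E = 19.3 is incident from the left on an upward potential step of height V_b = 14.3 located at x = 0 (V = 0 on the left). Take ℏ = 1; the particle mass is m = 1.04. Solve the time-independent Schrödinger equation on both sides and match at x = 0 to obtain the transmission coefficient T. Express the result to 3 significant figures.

T = 0.894

The wavenumbers are k₁ = √(2mE)/ℏ = 6.336 on the left and k₂ = √(2m(E − V_b))/ℏ = 3.225 on the right.
Continuity of ψ and ψ′ at the step yields the reflection amplitude r = (k₁ − k₂)/(k₁ + k₂) = 0.3254; thus R = |r|² = 0.1059, T = 0.8941.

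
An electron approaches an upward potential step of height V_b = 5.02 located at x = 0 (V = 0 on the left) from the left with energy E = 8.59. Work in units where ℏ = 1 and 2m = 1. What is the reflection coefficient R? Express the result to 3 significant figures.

R = 0.0467

On each side the TISE gives plane waves with k = √(2m(E − V))/ℏ: k₁ = √(2·½·8.59) = 2.931, k₂ = √(2·½·3.57) = 1.889.
Matching ψ and ψ′ at x = 0 gives r = (k₁ − k₂)/(k₁ + k₂), so R = r² = 0.04668 and T = 1 − R = 0.9533.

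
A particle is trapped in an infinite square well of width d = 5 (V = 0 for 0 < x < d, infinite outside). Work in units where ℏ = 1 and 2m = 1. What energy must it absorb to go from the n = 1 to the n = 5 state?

ΔE = 9.47

E_n = n²π²ℏ²/(2md²), so ΔE = (5² − 1²) π²ℏ²/(2md²).
ΔE = 24 × π² / (2 × 0.5 × 5²) = 9.475.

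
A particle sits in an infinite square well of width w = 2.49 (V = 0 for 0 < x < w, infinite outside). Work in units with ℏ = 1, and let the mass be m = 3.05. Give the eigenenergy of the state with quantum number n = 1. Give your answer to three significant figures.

E = 0.261

The infinite-well eigenfunctions ψ_n = √(2/w) sin(nπx/w) vanish at both walls, giving E_n = n²π²ℏ²/(2mw²).
E_1 = 1² × π² / (2 × 3.05 × 2.49²) = 0.2610.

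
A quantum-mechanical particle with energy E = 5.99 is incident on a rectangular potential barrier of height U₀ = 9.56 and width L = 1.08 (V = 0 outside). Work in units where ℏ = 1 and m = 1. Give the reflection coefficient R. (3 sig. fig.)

R = 0.988

E < U₀: inside the barrier ψ ∝ e^{±κx} with κ = √(2m(U₀ − E))/ℏ = 2.672.
κL = 2.886, sinh(κL) = 8.931.
The exact tunnelling result is T⁻¹ = 1 + U₀² sinh²(κL) / [4E(U₀ − E)] = 86.23, so T = 0.0116.
R = 1 − T = 0.988.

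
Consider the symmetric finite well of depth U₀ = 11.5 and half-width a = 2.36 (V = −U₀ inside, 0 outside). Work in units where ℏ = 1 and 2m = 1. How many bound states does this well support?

The dimensionless depth is z₀ = a√(2mU₀)/ℏ = 2.36 × √(11.50) = 8.003.
A new bound state (alternating even/odd) appears each time z₀ passes a multiple of π/2, so N = ⌊2z₀/π⌋ + 1 = ⌊5.095⌋ + 1 = 6.

N = 6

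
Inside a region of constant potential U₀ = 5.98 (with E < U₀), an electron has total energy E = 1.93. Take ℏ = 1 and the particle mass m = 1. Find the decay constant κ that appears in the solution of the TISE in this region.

κ = 2.85

Since E < U₀ the TISE in this region is ψ'' = κ²ψ with κ = √(2m(U₀ − E))/ℏ.
κ = √(2 × 1 × 4.05) = 2.846.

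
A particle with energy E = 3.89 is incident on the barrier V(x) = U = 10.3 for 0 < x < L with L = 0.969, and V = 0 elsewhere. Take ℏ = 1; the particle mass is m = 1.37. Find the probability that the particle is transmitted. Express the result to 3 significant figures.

T = 0.00112

Since E < U the interior solution is evanescent with decay constant κ = √(2m(U − E))/ℏ = 4.191.
κL = 4.061, sinh(κL) = 29.01.
The exact tunnelling result is T⁻¹ = 1 + U² sinh²(κL) / [4E(U − E)] = 895.9, so T = 0.00112.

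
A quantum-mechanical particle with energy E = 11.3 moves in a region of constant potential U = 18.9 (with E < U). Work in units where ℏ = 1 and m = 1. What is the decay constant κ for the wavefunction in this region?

κ = 3.90

Since E < U the TISE in this region is ψ'' = κ²ψ with κ = √(2m(U − E))/ℏ.
κ = √(2 × 1 × 7.6) = 3.899.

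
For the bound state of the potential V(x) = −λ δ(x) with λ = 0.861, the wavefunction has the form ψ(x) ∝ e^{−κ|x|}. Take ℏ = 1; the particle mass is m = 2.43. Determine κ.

Integrate −(ℏ²/2m)ψ'' − λδ(x)ψ = Eψ from −ε to +ε: the ψ'' term gives ψ'(0⁺) − ψ'(0⁻) and the δ term gives −(2mλ/ℏ²)ψ(0).
With ψ ∝ e^{−κ|x|} this yields −2κ = −2mλ/ℏ², so κ = mλ/ℏ² = 2.092.

κ = 2.09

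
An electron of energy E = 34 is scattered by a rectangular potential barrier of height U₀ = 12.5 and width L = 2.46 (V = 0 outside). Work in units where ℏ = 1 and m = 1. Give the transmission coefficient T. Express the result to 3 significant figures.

E > U₀: inside the barrier k₂ = √(2m(E − U₀))/ℏ = 6.557, k₂L = 16.13.
T = [1 + U₀² sin²(k₂L) / (4E(E − U₀))]⁻¹ = 1/1.009 = 0.991.

T = 0.991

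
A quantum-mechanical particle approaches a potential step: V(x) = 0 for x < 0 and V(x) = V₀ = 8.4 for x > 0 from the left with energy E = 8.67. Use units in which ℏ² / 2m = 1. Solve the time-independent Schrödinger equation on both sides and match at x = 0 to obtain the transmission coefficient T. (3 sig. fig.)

The wavenumbers are k₁ = √(2mE)/ℏ = 2.944 on the left and k₂ = √(2m(E − V₀))/ℏ = 0.5196 on the right.
Matching ψ and ψ′ at x = 0 gives r = (k₁ − k₂)/(k₁ + k₂), so R = r² = 0.4900 and T = 1 − R = 0.5100.

T = 0.510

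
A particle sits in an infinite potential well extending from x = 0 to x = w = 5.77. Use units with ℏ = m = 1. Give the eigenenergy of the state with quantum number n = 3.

E = 1.33

Requiring ψ(0) = ψ(w) = 0 quantises k = nπ/w, hence E_n = ℏ²k²/2m = n²π²ℏ²/(2mw²).
E_3 = 3² × π² / (2 × 1 × 5.77²) = 1.334.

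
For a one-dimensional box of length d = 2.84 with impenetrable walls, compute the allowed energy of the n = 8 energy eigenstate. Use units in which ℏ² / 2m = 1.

Requiring ψ(0) = ψ(d) = 0 quantises k = nπ/d, hence E_n = ℏ²k²/2m = n²π²ℏ²/(2md²).
E_8 = 8² × π² / (2 × 0.5 × 2.84²) = 78.31.

E = 78.3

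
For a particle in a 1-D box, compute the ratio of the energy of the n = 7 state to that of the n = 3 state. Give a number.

Since E_n ∝ n², the ratio is (7/3)² = 5.44444.

5.44444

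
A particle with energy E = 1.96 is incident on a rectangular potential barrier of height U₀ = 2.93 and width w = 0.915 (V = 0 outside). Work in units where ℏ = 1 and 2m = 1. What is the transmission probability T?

E < U₀: inside the barrier ψ ∝ e^{±κx} with κ = √(2m(U₀ − E))/ℏ = 0.9849.
κw = 0.9012, sinh(κw) = 1.028.
Matching ψ, ψ′ at both faces gives T = [1 + U₀² sinh²(κw) / (4E(U₀ − E))]⁻¹ = 1/2.193 = 0.456.

T = 0.456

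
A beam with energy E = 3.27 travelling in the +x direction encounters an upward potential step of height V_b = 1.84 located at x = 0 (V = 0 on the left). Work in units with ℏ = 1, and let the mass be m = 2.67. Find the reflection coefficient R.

R = 0.0416

On each side the TISE gives plane waves with k = √(2m(E − V))/ℏ: k₁ = √(2·2.67·3.27) = 4.179, k₂ = √(2·2.67·1.43) = 2.763.
Matching ψ and ψ′ at x = 0 gives r = (k₁ − k₂)/(k₁ + k₂), so R = r² = 0.04157 and T = 1 − R = 0.9584.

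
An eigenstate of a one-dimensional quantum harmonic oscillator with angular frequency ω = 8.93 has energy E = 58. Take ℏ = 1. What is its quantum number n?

Invert E_n = (n + ½)ℏω: n = E/ℏω − ½ = 5.995, so n = 6.

n = 6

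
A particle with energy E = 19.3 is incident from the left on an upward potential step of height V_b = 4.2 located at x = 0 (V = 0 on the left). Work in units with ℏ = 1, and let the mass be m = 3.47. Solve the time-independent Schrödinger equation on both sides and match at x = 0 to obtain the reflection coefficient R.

The wavenumbers are k₁ = √(2mE)/ℏ = 11.57 on the left and k₂ = √(2m(E − V_b))/ℏ = 10.24 on the right.
Matching ψ and ψ′ at x = 0 gives r = (k₁ − k₂)/(k₁ + k₂), so R = r² = 0.003755 and T = 1 − R = 0.9962.

R = 0.00375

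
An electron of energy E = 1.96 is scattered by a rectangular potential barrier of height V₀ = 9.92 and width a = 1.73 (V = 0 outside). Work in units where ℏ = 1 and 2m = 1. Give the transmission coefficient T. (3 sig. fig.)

Since E < V₀ the interior solution is evanescent with decay constant κ = √(2m(V₀ − E))/ℏ = 2.821.
κa = 4.881, sinh(κa) = 65.87.
The exact tunnelling result is T⁻¹ = 1 + V₀² sinh²(κa) / [4E(V₀ − E)] = 6843, so T = 0.000146.

T = 0.000146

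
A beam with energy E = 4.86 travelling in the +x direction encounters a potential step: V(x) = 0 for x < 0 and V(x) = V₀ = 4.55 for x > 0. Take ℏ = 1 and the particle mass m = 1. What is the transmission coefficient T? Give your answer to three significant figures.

T = 0.644

The wavenumbers are k₁ = √(2mE)/ℏ = 3.118 on the left and k₂ = √(2m(E − V₀))/ℏ = 0.7874 on the right.
Continuity of ψ and ψ′ at the step yields the reflection amplitude r = (k₁ − k₂)/(k₁ + k₂) = 0.5967; thus R = |r|² = 0.3561, T = 0.6439.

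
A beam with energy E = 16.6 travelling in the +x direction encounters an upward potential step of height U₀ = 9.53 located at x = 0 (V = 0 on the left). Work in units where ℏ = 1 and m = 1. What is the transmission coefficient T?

T = 0.956

The wavenumbers are k₁ = √(2mE)/ℏ = 5.762 on the left and k₂ = √(2m(E − U₀))/ℏ = 3.760 on the right.
Continuity of ψ and ψ′ at the step yields the reflection amplitude r = (k₁ − k₂)/(k₁ + k₂) = 0.2102; thus R = |r|² = 0.04419, T = 0.9558.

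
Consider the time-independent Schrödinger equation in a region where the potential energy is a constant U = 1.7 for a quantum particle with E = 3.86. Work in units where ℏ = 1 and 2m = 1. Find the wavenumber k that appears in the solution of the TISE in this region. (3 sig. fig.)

k = 1.47

With E > U the solution is oscillatory, ψ ∝ e^{±ikx} with k = √(2m(E − U))/ℏ.
k = √(2 × 0.5 × 2.16) = 1.470.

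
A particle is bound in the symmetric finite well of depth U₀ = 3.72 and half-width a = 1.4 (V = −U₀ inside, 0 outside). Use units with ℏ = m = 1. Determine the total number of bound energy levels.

N = 3

Define the well-strength parameter z₀ = (a/ℏ)√(2mU₀) = 1.4 × √(2·1·3.72) = 3.819.
A new bound state (alternating even/odd) appears each time z₀ passes a multiple of π/2, so N = ⌊2z₀/π⌋ + 1 = ⌊2.431⌋ + 1 = 3.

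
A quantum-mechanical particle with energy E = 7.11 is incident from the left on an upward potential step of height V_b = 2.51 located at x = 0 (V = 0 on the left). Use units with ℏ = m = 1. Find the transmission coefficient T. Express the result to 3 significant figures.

On each side the TISE gives plane waves with k = √(2m(E − V))/ℏ: k₁ = √(2·1·7.11) = 3.771, k₂ = √(2·1·4.6) = 3.033.
Matching ψ and ψ′ at x = 0 gives r = (k₁ − k₂)/(k₁ + k₂), so R = r² = 0.01176 and T = 1 − R = 0.9882.

T = 0.988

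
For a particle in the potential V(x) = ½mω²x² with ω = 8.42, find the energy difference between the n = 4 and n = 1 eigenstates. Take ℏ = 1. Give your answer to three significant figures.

E_n = ℏω(n + ½), so ΔE = (4 − 1) ℏω = 3 × 8.42 = 25.26.

ΔE = 25.3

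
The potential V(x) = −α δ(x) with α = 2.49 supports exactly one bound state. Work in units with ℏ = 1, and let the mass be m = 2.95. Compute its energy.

For x ≠ 0 the bound state is ψ ∝ e^{−κ|x|}; integrating the TISE across the delta gives the cusp condition 2κ = 2mα/ℏ², so κ = 7.346.
Then E = −ℏ²κ²/(2m) = −mα²/(2ℏ²) = -9.145.

E = -9.15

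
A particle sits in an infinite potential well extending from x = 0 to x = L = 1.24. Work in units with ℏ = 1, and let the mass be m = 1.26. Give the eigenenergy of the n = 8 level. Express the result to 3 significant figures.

Requiring ψ(0) = ψ(L) = 0 quantises k = nπ/L, hence E_n = ℏ²k²/2m = n²π²ℏ²/(2mL²).
E_8 = 8² × π² / (2 × 1.26 × 1.24²) = 163.0.

E = 163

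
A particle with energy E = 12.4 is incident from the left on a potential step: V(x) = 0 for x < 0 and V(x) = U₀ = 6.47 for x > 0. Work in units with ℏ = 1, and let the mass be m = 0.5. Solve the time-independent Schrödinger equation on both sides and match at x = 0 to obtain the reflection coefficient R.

The wavenumbers are k₁ = √(2mE)/ℏ = 3.521 on the left and k₂ = √(2m(E − U₀))/ℏ = 2.435 on the right.
Matching ψ and ψ′ at x = 0 gives r = (k₁ − k₂)/(k₁ + k₂), so R = r² = 0.03325 and T = 1 − R = 0.9667.

R = 0.0333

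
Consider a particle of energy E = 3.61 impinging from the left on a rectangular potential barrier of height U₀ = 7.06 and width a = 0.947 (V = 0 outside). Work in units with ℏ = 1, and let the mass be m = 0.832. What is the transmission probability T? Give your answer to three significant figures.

E < U₀: inside the barrier ψ ∝ e^{±κx} with κ = √(2m(U₀ − E))/ℏ = 2.396.
κa = 2.269, sinh(κa) = 4.783.
Matching ψ, ψ′ at both faces gives T = [1 + U₀² sinh²(κa) / (4E(U₀ − E))]⁻¹ = 1/23.89 = 0.0419.

T = 0.0419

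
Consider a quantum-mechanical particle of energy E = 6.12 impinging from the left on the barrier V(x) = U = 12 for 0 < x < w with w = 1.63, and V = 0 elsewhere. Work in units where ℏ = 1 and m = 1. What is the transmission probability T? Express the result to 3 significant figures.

Since E < U the interior solution is evanescent with decay constant κ = √(2m(U − E))/ℏ = 3.429.
κw = 5.590, sinh(κw) = 133.8.
Matching ψ, ψ′ at both faces gives T = [1 + U² sinh²(κw) / (4E(U − E))]⁻¹ = 1/17920 = 0.0000558.

T = 0.0000558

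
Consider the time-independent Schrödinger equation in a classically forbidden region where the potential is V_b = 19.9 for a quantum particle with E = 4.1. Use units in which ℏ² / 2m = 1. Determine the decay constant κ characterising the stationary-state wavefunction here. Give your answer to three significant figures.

κ = 3.97

Since E < V_b the TISE in this region is ψ'' = κ²ψ with κ = √(2m(V_b − E))/ℏ.
κ = √(2 × 0.5 × 15.8) = 3.975.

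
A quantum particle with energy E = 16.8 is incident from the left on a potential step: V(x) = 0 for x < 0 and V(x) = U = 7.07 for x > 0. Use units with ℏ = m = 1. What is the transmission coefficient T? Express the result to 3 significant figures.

T = 0.982

The wavenumbers are k₁ = √(2mE)/ℏ = 5.797 on the left and k₂ = √(2m(E − U))/ℏ = 4.411 on the right.
Matching ψ and ψ′ at x = 0 gives r = (k₁ − k₂)/(k₁ + k₂), so R = r² = 0.01841 and T = 1 − R = 0.9816.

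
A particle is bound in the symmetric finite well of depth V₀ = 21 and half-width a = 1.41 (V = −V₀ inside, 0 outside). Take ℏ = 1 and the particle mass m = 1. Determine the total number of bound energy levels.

Define the well-strength parameter z₀ = (a/ℏ)√(2mV₀) = 1.41 × √(2·1·21) = 9.138.
The even/odd transcendental equations gain one root per π/2 in z₀, giving N = 1 + ⌊2z₀/π⌋ = 1 + ⌊5.817⌋ = 6.

N = 6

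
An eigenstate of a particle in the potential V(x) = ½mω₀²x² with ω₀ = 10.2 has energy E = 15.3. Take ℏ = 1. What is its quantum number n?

E_n = ℏω₀(n + ½) ⇒ n = E/(ℏω₀) − ½ = 15.3/10.2 − 0.5 = 1.000 → n = 1.

n = 1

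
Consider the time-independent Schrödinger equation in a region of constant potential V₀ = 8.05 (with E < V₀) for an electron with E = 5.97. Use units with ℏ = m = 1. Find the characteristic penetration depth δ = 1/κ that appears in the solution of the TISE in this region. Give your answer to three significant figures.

δ = 0.490

Since E < V₀ the TISE in this region is ψ'' = κ²ψ with κ = √(2m(V₀ − E))/ℏ.
κ = √(2 × 1 × 2.08) = 2.040. The penetration depth is δ = 1/κ = 0.490.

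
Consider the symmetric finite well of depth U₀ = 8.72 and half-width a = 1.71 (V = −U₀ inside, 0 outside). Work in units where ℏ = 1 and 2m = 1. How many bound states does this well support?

N = 4

The dimensionless depth is z₀ = a√(2mU₀)/ℏ = 1.71 × √(8.720) = 5.050.
The even/odd transcendental equations gain one root per π/2 in z₀, giving N = 1 + ⌊2z₀/π⌋ = 1 + ⌊3.215⌋ = 4.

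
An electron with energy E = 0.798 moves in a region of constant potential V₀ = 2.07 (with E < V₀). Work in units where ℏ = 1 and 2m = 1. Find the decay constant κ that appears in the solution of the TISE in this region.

Since E < V₀ the TISE in this region is ψ'' = κ²ψ with κ = √(2m(V₀ − E))/ℏ.
κ = √(2 × 0.5 × 1.272) = 1.128.

κ = 1.13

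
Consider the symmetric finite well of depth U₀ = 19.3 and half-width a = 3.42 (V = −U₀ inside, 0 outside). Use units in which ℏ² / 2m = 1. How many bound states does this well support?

N = 10

Define the well-strength parameter z₀ = (a/ℏ)√(2mU₀) = 3.42 × √(2·0.5·19.3) = 15.02.
A new bound state (alternating even/odd) appears each time z₀ passes a multiple of π/2, so N = ⌊2z₀/π⌋ + 1 = ⌊9.565⌋ + 1 = 10.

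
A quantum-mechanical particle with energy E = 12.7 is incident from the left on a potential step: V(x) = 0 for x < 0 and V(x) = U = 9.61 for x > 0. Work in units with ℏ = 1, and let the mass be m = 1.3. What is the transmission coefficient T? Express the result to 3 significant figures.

The wavenumbers are k₁ = √(2mE)/ℏ = 5.746 on the left and k₂ = √(2m(E − U))/ℏ = 2.834 on the right.
Matching ψ and ψ′ at x = 0 gives r = (k₁ − k₂)/(k₁ + k₂), so R = r² = 0.1152 and T = 1 − R = 0.8848.

T = 0.885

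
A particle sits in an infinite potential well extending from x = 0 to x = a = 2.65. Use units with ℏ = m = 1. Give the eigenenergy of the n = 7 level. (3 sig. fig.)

E = 34.4

The infinite-well eigenfunctions ψ_n = √(2/a) sin(nπx/a) vanish at both walls, giving E_n = n²π²ℏ²/(2ma²).
E_7 = 7² × π² / (2 × 1 × 2.65²) = 34.43.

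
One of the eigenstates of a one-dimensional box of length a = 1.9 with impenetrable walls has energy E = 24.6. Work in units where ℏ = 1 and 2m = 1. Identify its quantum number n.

n = 3

For an infinite well E_n = n²π²ℏ²/(2ma²), so n = (a/πℏ)√(2mE).
n = (1.9/π) × √(2 × 0.5 × 24.6) = 3.000 → n = 3.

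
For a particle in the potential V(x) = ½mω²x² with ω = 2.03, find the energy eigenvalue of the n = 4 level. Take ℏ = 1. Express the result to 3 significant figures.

The oscillator eigenvalues are E_n = ℏω(n + ½), so E_4 = 2.03 × 4.5 = 9.135.

E = 9.14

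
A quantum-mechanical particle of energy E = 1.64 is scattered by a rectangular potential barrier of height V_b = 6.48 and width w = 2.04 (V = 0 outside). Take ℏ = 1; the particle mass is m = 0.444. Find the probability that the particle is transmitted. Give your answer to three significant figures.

Since E < V_b the interior solution is evanescent with decay constant κ = √(2m(V_b − E))/ℏ = 2.073.
κw = 4.229, sinh(κw) = 34.32.
Matching ψ, ψ′ at both faces gives T = [1 + V_b² sinh²(κw) / (4E(V_b − E))]⁻¹ = 1/1559 = 0.000641.

T = 0.000641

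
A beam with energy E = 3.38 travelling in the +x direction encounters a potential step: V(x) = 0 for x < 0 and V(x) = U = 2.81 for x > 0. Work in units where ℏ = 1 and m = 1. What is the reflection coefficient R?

On each side the TISE gives plane waves with k = √(2m(E − V))/ℏ: k₁ = √(2·1·3.38) = 2.600, k₂ = √(2·1·0.57) = 1.068.
Continuity of ψ and ψ′ at the step yields the reflection amplitude r = (k₁ − k₂)/(k₁ + k₂) = 0.4178; thus R = |r|² = 0.1745, T = 0.8255.

R = 0.175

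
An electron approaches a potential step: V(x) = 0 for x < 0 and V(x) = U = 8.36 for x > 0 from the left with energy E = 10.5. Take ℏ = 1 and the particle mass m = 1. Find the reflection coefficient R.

R = 0.143

The wavenumbers are k₁ = √(2mE)/ℏ = 4.583 on the left and k₂ = √(2m(E − U))/ℏ = 2.069 on the right.
Continuity of ψ and ψ′ at the step yields the reflection amplitude r = (k₁ − k₂)/(k₁ + k₂) = 0.3779; thus R = |r|² = 0.1428, T = 0.8572.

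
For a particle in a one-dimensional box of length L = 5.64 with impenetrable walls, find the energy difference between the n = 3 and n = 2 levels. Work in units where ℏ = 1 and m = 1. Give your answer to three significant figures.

E_n = n²π²ℏ²/(2mL²), so ΔE = (3² − 2²) π²ℏ²/(2mL²).
ΔE = 5 × π² / (2 × 1 × 5.64²) = 0.7757.

ΔE = 0.776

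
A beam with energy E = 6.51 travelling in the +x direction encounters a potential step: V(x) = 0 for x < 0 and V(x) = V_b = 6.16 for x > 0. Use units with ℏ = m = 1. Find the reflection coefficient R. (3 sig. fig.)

On each side the TISE gives plane waves with k = √(2m(E − V))/ℏ: k₁ = √(2·1·6.51) = 3.608, k₂ = √(2·1·0.35) = 0.8367.
Continuity of ψ and ψ′ at the step yields the reflection amplitude r = (k₁ − k₂)/(k₁ + k₂) = 0.6235; thus R = |r|² = 0.3888, T = 0.6112.

R = 0.389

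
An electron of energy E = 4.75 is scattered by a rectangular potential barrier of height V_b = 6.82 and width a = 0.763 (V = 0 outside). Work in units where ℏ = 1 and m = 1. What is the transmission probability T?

T = 0.143

Since E < V_b the interior solution is evanescent with decay constant κ = √(2m(V_b − E))/ℏ = 2.035.
κa = 1.552, sinh(κa) = 2.256.
Matching ψ, ψ′ at both faces gives T = [1 + V_b² sinh²(κa) / (4E(V_b − E))]⁻¹ = 1/7.017 = 0.143.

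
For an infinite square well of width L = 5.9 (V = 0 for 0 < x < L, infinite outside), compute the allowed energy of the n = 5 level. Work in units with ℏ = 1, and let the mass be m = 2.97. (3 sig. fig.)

E = 1.19

The infinite-well eigenfunctions ψ_n = √(2/L) sin(nπx/L) vanish at both walls, giving E_n = n²π²ℏ²/(2mL²).
E_5 = 5² × π² / (2 × 2.97 × 5.9²) = 1.193.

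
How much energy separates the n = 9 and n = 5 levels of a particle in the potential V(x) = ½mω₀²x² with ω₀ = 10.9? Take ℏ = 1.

E_n = ℏω₀(n + ½), so ΔE = (9 − 5) ℏω₀ = 4 × 10.9 = 43.60.

ΔE = 43.6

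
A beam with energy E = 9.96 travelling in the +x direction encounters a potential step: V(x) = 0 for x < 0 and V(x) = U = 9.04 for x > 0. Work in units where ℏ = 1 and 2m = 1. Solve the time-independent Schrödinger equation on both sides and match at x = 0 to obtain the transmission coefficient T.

T = 0.715

The wavenumbers are k₁ = √(2mE)/ℏ = 3.156 on the left and k₂ = √(2m(E − U))/ℏ = 0.9592 on the right.
Matching ψ and ψ′ at x = 0 gives r = (k₁ − k₂)/(k₁ + k₂), so R = r² = 0.2850 and T = 1 − R = 0.7150.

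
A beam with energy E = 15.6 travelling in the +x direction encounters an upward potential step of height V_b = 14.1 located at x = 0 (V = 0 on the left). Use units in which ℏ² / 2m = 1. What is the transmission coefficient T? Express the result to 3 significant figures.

On each side the TISE gives plane waves with k = √(2m(E − V))/ℏ: k₁ = √(2·½·15.6) = 3.950, k₂ = √(2·½·1.5) = 1.225.
Matching ψ and ψ′ at x = 0 gives r = (k₁ − k₂)/(k₁ + k₂), so R = r² = 0.2773 and T = 1 − R = 0.7227.

T = 0.723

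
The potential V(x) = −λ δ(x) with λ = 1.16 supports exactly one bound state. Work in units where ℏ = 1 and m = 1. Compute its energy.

E = -0.673

For x ≠ 0 the bound state is ψ ∝ e^{−κ|x|}; integrating the TISE across the delta gives the cusp condition 2κ = 2mλ/ℏ², so κ = 1.160.
Then E = −ℏ²κ²/(2m) = −mλ²/(2ℏ²) = -0.6728.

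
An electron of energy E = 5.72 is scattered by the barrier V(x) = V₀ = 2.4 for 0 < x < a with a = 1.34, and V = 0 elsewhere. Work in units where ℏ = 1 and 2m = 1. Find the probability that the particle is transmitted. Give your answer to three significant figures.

Above the barrier the interior wavenumber is k₂ = √(2m(E − V₀))/ℏ = 1.822, giving phase k₂a = 2.442.
Matching at both interfaces gives T⁻¹ = 1 + V₀² sin²(k₂a) / [4E(E − V₀)] = 1.031, hence T = 0.969.

T = 0.969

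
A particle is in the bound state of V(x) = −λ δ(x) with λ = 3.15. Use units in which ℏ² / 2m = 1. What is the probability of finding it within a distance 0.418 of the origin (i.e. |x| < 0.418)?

The normalised bound state is ψ = √κ e^{−κ|x|} with κ = mλ/ℏ² = 1.575.
P(|x| < d) = ∫_{−d}^{d} κ e^{−2κ|x|} dx = 1 − e^{−2κd} = 1 − e^{−1.317} = 0.7320.

P = 0.732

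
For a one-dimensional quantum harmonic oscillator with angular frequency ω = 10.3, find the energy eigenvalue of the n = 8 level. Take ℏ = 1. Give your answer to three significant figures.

Using E_n = (n + ½)ℏω: E_8 = 8.5 × 10.3 = 87.55.

E = 87.6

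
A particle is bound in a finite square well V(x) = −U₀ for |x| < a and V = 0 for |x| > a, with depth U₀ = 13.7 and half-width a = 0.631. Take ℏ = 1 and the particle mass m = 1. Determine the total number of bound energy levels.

N = 3

Define the well-strength parameter z₀ = (a/ℏ)√(2mU₀) = 0.631 × √(2·1·13.7) = 3.303.
The even/odd transcendental equations gain one root per π/2 in z₀, giving N = 1 + ⌊2z₀/π⌋ = 1 + ⌊2.103⌋ = 3.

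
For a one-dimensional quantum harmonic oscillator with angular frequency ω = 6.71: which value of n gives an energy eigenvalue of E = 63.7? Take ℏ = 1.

n = 9

E_n = ℏω(n + ½) ⇒ n = E/(ℏω) − ½ = 63.7/6.71 − 0.5 = 8.993 → n = 9.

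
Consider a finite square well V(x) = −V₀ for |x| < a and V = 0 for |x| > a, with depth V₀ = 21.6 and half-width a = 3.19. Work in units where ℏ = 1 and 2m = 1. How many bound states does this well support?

N = 10

The dimensionless depth is z₀ = a√(2mV₀)/ℏ = 3.19 × √(21.60) = 14.83.
A new bound state (alternating even/odd) appears each time z₀ passes a multiple of π/2, so N = ⌊2z₀/π⌋ + 1 = ⌊9.438⌋ + 1 = 10.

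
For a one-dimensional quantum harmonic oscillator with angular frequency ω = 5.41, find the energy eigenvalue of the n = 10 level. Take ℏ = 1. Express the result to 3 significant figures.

E = 56.8

The oscillator eigenvalues are E_n = ℏω(n + ½), so E_10 = 5.41 × 10.5 = 56.81.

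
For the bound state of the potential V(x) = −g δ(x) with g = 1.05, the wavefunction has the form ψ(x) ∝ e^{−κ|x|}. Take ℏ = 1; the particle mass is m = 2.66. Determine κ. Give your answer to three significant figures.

Integrating the TISE across x = 0 gives the cusp condition ψ'(0⁺) − ψ'(0⁻) = −(2mg/ℏ²)ψ(0).
With ψ ∝ e^{−κ|x|} this yields −2κ = −2mg/ℏ², so κ = mg/ℏ² = 2.793.

κ = 2.79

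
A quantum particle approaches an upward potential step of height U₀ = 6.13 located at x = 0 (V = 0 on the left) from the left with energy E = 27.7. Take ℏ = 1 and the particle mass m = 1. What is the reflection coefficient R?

R = 0.00390

The wavenumbers are k₁ = √(2mE)/ℏ = 7.443 on the left and k₂ = √(2m(E − U₀))/ℏ = 6.568 on the right.
Continuity of ψ and ψ′ at the step yields the reflection amplitude r = (k₁ − k₂)/(k₁ + k₂) = 0.06245; thus R = |r|² = 0.003900, T = 0.9961.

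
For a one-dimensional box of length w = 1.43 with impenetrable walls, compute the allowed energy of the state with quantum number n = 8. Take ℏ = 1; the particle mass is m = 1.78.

The infinite-well eigenfunctions ψ_n = √(2/w) sin(nπx/w) vanish at both walls, giving E_n = n²π²ℏ²/(2mw²).
E_8 = 8² × π² / (2 × 1.78 × 1.43²) = 86.77.

E = 86.8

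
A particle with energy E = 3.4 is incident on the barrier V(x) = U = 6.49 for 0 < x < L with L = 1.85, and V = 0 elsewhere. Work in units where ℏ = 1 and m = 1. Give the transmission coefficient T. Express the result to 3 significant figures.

E < U: inside the barrier ψ ∝ e^{±κx} with κ = √(2m(U − E))/ℏ = 2.486.
κL = 4.599, sinh(κL) = 49.69.
The exact tunnelling result is T⁻¹ = 1 + U² sinh²(κL) / [4E(U − E)] = 2476, so T = 0.000404.

T = 0.000404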